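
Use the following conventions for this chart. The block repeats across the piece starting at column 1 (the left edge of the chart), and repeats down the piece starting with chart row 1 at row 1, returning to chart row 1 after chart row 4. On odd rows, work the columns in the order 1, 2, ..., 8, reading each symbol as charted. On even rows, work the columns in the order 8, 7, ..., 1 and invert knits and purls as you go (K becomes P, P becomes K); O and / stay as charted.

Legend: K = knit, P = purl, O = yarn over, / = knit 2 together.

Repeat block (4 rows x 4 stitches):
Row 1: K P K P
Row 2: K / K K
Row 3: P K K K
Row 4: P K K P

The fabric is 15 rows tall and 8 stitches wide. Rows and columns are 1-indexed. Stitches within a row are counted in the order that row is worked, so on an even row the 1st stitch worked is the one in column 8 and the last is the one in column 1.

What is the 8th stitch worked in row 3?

== STITCH ==
K

Derivation:
For row 3: chart row = ((3-1) mod 4) + 1 = 3; this is a RS (odd) row.
Chart row 3 tiled across columns 1-8: P K K K P K K K
Right side: take the tiled row as-is (worked left to right from column 1).
Counting 8 along the worked row gives K.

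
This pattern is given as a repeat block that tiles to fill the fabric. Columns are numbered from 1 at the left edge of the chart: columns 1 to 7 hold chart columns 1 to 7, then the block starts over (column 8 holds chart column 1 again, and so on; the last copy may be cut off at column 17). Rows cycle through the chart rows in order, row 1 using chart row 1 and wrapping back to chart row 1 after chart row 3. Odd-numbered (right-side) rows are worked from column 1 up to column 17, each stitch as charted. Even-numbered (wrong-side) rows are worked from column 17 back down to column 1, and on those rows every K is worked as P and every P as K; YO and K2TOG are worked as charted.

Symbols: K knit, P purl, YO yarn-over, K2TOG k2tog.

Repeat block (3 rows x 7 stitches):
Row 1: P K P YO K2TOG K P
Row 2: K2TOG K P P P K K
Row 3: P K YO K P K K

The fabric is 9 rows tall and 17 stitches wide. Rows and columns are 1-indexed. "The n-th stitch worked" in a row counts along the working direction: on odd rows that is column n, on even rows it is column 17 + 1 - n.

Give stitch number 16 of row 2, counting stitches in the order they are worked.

Row 2: (2-1) mod 3 = 1, so use chart row 2. Even row -> WS.
Chart row 2 tiled across columns 1-17: K2TOG K P P P K K K2TOG K P P P K K K2TOG K P
WS row: flip the tiled sequence (start at column 17) and apply K<->P; YO and K2TOG stay.
Row 2 as worked: K P K2TOG P P K K K P K2TOG P P K K K P K2TOG
Stitch 16 in working order -> P

== STITCH ==
P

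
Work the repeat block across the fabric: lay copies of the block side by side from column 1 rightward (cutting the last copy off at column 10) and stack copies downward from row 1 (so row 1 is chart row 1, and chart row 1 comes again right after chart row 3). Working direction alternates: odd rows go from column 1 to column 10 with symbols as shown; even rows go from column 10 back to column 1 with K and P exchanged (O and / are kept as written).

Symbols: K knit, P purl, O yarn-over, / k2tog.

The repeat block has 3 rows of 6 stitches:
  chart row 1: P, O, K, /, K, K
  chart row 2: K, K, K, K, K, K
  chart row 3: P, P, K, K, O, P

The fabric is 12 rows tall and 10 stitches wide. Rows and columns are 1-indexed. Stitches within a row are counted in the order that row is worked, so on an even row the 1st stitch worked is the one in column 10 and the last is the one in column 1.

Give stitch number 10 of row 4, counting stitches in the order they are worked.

For row 4: chart row = ((4-1) mod 3) + 1 = 1; this is a WS (even) row.
Chart row 1 tiled across columns 1-10: P O K / K K P O K /
Wrong side: read the tiled row from column 10 down to 1 and exchange K with P (leave O, /).
Row 4 as worked: / P O K P P / P O K
Stitch 10 in working order -> K

Stitch:
K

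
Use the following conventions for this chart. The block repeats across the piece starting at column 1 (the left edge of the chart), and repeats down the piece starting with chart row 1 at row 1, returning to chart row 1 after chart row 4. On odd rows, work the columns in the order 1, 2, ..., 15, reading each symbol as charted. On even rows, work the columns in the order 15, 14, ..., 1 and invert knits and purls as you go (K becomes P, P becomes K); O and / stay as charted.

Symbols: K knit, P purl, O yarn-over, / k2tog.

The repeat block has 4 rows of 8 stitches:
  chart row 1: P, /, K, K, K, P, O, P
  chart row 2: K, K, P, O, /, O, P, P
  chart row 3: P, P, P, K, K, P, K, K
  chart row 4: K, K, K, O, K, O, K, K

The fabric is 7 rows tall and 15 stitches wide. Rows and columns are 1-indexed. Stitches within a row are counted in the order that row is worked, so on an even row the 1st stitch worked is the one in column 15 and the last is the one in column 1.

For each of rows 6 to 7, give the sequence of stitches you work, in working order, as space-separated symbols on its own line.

Row 6: chart row 2, WS - tiled (columns 1-15): K K P O / O P P K K P O / O P; work from column 15 back to 1 with K<->P swapped.
Row 7: chart row 3, RS - tile across columns 1-15 and work as-is.

Result:
K O / O K P P K K O / O K P P
P P P K K P K K P P P K K P K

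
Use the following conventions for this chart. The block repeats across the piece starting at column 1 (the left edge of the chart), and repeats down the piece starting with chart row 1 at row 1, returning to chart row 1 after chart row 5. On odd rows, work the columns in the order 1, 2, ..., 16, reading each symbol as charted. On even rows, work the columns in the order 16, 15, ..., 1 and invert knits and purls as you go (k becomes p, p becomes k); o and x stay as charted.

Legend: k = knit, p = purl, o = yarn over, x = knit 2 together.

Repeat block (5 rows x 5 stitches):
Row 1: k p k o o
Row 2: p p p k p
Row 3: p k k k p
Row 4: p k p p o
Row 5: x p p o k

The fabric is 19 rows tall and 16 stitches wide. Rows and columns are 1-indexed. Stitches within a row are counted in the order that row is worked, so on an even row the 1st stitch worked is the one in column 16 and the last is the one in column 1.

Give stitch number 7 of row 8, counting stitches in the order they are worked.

Row 8 uses chart row ((8-1) mod 5)+1 = 3. Row 8 is even, so WS.
Chart row 3 tiled across columns 1-16: p k k k p p k k k p p k k k p p
Wrong side: read the tiled row from column 16 down to 1 and exchange k with p (leave o, x).
Row 8 as worked: k k p p p k k p p p k k p p p k
Counting 7 along the worked row gives k.

Stitch:
k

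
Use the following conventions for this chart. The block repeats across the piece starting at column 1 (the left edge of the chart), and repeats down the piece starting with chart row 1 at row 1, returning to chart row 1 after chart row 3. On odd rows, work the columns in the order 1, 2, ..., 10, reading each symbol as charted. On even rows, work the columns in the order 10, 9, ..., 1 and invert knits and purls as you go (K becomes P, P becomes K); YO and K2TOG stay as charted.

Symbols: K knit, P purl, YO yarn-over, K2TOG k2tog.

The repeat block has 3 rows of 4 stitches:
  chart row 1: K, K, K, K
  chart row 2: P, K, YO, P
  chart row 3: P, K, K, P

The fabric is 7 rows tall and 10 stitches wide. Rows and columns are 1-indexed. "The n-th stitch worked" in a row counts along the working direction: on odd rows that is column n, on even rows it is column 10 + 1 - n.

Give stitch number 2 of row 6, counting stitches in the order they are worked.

Result:
K

Derivation:
Row 6: (6-1) mod 3 = 2, so use chart row 3. Even row -> WS.
Chart row 3 tiled across columns 1-10: P K K P P K K P P K
WS: work from column 10 back to column 1 (reverse the tiled row), swapping K<->P (YO and K2TOG unchanged).
Row 6 as worked: P K K P P K K P P K
The 2nd stitch worked is K.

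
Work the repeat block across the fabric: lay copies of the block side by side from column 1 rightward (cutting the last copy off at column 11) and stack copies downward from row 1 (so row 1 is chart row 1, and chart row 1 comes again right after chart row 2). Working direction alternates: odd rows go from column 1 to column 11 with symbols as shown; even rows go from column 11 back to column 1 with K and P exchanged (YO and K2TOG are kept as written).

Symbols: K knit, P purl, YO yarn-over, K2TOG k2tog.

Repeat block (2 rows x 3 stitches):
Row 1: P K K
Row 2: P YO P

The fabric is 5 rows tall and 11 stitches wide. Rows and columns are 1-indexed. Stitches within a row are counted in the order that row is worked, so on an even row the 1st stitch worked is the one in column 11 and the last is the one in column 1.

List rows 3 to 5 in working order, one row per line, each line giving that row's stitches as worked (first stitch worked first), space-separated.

Row 3: chart row 1, RS - tile across columns 1-11 and work as-is.
Row 4: chart row 2, WS - tiled (columns 1-11): P YO P P YO P P YO P P YO; work from column 11 back to 1 with K<->P swapped.
Row 5: chart row 1, RS - tile across columns 1-11 and work as-is.

== ROWS AS WORKED ==
P K K P K K P K K P K
YO K K YO K K YO K K YO K
P K K P K K P K K P K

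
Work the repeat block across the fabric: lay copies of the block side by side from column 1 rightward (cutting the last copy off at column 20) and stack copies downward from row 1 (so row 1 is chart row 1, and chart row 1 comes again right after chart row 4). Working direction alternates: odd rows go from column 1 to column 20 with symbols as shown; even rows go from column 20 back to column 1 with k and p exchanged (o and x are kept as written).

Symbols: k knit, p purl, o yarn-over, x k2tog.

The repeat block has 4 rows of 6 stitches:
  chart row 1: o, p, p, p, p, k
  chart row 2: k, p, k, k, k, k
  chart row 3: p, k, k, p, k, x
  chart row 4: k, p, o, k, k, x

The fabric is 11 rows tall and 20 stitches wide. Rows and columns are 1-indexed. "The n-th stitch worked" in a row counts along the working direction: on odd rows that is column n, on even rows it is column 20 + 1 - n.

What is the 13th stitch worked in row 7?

Row 7 uses chart row ((7-1) mod 4)+1 = 3. Row 7 is odd, so RS.
Chart row 3 tiled across columns 1-20: p k k p k x p k k p k x p k k p k x p k
RS row: no reversal, no swap; stitch n worked = column n.
Stitch 13 in working order -> p

Stitch:
p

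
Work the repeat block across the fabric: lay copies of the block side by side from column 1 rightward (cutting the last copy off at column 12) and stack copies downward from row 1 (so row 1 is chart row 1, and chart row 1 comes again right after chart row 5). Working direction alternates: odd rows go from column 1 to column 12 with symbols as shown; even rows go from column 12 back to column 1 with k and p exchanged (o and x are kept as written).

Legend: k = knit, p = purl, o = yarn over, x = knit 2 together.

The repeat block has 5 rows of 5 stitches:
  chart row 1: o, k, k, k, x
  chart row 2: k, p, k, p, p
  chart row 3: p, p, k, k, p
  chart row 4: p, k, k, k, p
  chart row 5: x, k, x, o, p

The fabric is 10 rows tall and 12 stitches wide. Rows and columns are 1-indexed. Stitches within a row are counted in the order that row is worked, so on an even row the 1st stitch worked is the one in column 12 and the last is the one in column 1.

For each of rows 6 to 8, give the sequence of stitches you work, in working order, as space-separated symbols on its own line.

Result:
p o x p p p o x p p p o
k p k p p k p k p p k p
k k k p p k k k p p k k

Derivation:
Row 6: chart row 1, WS - tiled (columns 1-12): o k k k x o k k k x o k; work from column 12 back to 1 with k<->p swapped.
Row 7: chart row 2, RS - tile across columns 1-12 and work as-is.
Row 8: chart row 3, WS - tiled (columns 1-12): p p k k p p p k k p p p; work from column 12 back to 1 with k<->p swapped.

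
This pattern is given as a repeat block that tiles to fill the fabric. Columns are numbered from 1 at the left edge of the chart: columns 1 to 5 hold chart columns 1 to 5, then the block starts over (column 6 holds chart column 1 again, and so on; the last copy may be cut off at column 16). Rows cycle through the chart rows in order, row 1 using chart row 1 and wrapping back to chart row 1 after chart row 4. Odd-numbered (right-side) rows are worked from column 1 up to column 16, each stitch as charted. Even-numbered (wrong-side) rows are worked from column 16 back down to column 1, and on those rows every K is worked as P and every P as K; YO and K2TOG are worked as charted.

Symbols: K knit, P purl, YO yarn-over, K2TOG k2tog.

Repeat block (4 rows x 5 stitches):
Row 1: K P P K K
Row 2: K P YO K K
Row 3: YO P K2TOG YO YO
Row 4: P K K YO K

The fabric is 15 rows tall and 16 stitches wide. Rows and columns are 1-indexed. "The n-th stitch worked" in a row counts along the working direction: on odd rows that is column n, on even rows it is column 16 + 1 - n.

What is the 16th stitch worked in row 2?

Row 2: (2-1) mod 4 = 1, so use chart row 2. Even row -> WS.
Chart row 2 tiled across columns 1-16: K P YO K K K P YO K K K P YO K K K
WS row: flip the tiled sequence (start at column 16) and apply K<->P; YO and K2TOG stay.
Row 2 as worked: P P P YO K P P P YO K P P P YO K P
Counting 16 along the worked row gives P.

Result:
P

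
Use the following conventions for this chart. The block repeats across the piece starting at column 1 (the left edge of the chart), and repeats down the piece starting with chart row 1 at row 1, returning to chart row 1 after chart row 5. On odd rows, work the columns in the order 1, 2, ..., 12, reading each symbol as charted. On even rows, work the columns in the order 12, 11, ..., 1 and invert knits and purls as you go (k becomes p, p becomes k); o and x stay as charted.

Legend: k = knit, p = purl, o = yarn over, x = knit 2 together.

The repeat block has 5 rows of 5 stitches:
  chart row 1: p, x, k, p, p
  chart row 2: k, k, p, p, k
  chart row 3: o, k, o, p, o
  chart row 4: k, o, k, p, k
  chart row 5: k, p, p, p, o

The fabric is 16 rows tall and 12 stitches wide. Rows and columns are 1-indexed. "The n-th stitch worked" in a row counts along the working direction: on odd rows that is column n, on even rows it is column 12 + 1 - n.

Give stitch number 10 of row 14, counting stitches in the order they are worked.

For row 14: chart row = ((14-1) mod 5) + 1 = 4; this is a WS (even) row.
Chart row 4 tiled across columns 1-12: k o k p k k o k p k k o
Wrong side: read the tiled row from column 12 down to 1 and exchange k with p (leave o, x).
Row 14 as worked: o p p k p o p p k p o p
Counting 10 along the worked row gives p.

Stitch:
p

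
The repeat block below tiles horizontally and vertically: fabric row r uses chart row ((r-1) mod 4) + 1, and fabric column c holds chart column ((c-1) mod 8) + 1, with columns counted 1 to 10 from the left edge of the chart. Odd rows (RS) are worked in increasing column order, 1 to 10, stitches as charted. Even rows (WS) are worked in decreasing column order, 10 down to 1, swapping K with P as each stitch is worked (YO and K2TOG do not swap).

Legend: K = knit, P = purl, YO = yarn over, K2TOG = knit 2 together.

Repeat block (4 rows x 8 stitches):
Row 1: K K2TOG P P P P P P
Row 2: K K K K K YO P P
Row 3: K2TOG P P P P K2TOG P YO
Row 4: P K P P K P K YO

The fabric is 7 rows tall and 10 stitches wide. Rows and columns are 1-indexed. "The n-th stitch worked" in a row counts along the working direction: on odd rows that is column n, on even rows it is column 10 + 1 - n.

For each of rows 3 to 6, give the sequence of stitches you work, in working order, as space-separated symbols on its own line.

Result:
K2TOG P P P P K2TOG P YO K2TOG P
P K YO P K P K K P K
K K2TOG P P P P P P K K2TOG
P P K K YO P P P P P

Derivation:
Row 3: chart row 3, RS - tile across columns 1-10 and work as-is.
Row 4: chart row 4, WS - tiled (columns 1-10): P K P P K P K YO P K; work from column 10 back to 1 with K<->P swapped.
Row 5: chart row 1, RS - tile across columns 1-10 and work as-is.
Row 6: chart row 2, WS - tiled (columns 1-10): K K K K K YO P P K K; work from column 10 back to 1 with K<->P swapped.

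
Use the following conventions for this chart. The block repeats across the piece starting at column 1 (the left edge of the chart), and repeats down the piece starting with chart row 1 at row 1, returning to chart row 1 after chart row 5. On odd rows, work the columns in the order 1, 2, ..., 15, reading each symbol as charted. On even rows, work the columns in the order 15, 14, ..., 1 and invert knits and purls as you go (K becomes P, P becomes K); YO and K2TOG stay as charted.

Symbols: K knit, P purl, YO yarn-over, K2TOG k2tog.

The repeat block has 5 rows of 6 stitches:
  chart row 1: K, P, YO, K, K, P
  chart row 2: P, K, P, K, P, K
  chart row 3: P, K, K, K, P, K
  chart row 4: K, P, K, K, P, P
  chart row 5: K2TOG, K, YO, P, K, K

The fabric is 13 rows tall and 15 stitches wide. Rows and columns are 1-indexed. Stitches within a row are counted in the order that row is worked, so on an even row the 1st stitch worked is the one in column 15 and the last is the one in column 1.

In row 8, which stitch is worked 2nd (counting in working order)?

== STITCH ==
P

Derivation:
For row 8: chart row = ((8-1) mod 5) + 1 = 3; this is a WS (even) row.
Chart row 3 tiled across columns 1-15: P K K K P K P K K K P K P K K
Wrong side: read the tiled row from column 15 down to 1 and exchange K with P (leave YO, K2TOG).
Row 8 as worked: P P K P K P P P K P K P P P K
The 2nd stitch worked is P.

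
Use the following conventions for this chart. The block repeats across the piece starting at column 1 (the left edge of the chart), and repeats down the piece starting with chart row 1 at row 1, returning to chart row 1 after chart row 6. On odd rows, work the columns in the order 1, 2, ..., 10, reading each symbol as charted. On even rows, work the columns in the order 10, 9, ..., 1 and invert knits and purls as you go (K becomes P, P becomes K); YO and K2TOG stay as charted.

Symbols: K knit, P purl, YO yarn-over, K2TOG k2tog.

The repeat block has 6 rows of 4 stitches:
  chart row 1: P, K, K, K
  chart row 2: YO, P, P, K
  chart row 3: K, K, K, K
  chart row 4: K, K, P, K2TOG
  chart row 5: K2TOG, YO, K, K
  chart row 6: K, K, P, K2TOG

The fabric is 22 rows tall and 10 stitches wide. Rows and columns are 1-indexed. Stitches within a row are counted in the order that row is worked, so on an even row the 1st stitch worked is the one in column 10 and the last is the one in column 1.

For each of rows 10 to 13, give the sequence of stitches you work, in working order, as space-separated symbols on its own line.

Row 10: chart row 4, WS - tiled (columns 1-10): K K P K2TOG K K P K2TOG K K; work from column 10 back to 1 with K<->P swapped.
Row 11: chart row 5, RS - tile across columns 1-10 and work as-is.
Row 12: chart row 6, WS - tiled (columns 1-10): K K P K2TOG K K P K2TOG K K; work from column 10 back to 1 with K<->P swapped.
Row 13: chart row 1, RS - tile across columns 1-10 and work as-is.

Rows as worked:
P P K2TOG K P P K2TOG K P P
K2TOG YO K K K2TOG YO K K K2TOG YO
P P K2TOG K P P K2TOG K P P
P K K K P K K K P K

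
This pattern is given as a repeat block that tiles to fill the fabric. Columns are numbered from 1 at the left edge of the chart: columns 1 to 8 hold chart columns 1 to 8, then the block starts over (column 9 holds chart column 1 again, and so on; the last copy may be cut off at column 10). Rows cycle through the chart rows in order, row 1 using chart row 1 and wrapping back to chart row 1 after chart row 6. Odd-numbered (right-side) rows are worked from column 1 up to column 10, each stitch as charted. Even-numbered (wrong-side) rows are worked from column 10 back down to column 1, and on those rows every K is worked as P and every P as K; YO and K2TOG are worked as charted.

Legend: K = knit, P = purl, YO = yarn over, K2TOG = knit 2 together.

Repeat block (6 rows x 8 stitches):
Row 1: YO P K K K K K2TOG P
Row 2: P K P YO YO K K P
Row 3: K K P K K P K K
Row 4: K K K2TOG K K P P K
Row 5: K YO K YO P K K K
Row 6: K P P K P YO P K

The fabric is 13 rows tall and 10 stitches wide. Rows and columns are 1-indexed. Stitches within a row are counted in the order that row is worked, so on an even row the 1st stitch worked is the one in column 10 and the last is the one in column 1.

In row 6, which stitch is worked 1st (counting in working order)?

Result:
K

Derivation:
Row 6: (6-1) mod 6 = 5, so use chart row 6. Even row -> WS.
Chart row 6 tiled across columns 1-10: K P P K P YO P K K P
WS row: flip the tiled sequence (start at column 10) and apply K<->P; YO and K2TOG stay.
Row 6 as worked: K P P K YO K P K K P
Stitch 1 in working order -> K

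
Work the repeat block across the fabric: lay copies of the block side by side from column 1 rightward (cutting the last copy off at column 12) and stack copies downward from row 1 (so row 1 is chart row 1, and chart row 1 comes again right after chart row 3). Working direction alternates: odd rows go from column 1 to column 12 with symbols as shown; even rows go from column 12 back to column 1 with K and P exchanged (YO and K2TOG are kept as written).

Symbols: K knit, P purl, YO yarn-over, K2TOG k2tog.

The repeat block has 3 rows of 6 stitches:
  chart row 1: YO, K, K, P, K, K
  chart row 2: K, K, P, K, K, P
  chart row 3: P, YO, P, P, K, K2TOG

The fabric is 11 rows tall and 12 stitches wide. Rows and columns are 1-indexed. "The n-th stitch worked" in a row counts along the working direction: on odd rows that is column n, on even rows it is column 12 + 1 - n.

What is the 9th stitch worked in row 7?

Stitch:
K

Derivation:
For row 7: chart row = ((7-1) mod 3) + 1 = 1; this is a RS (odd) row.
Chart row 1 tiled across columns 1-12: YO K K P K K YO K K P K K
RS: work column 1 to column 12, symbols as charted — the tiled row is the row as worked.
Stitch 9 in working order -> K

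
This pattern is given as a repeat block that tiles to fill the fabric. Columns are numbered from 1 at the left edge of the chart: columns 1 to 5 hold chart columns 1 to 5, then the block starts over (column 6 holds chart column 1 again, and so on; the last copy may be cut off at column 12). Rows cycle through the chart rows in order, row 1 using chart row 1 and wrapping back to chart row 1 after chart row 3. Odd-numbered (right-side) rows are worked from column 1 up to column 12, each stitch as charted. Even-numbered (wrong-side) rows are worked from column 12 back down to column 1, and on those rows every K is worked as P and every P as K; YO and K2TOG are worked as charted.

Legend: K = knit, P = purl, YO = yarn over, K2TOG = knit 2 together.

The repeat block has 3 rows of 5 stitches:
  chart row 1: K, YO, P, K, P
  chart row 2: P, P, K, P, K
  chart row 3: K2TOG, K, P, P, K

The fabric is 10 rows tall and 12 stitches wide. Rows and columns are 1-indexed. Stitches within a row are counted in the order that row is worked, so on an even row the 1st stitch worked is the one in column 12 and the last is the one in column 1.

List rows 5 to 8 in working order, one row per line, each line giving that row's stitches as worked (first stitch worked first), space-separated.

Row 5: chart row 2, RS - tile across columns 1-12 and work as-is.
Row 6: chart row 3, WS - tiled (columns 1-12): K2TOG K P P K K2TOG K P P K K2TOG K; work from column 12 back to 1 with K<->P swapped.
Row 7: chart row 1, RS - tile across columns 1-12 and work as-is.
Row 8: chart row 2, WS - tiled (columns 1-12): P P K P K P P K P K P P; work from column 12 back to 1 with K<->P swapped.

Rows as worked:
P P K P K P P K P K P P
P K2TOG P K K P K2TOG P K K P K2TOG
K YO P K P K YO P K P K YO
K K P K P K K P K P K K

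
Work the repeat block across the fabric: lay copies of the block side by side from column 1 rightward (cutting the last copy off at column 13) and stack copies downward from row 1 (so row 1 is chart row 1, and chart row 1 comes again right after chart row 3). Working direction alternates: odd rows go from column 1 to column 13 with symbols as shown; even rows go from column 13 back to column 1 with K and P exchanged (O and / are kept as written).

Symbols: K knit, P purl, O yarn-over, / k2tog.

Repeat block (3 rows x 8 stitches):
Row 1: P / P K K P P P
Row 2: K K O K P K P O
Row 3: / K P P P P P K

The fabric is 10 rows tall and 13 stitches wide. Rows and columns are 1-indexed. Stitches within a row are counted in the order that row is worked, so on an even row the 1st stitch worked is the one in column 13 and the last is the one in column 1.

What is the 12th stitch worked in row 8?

For row 8: chart row = ((8-1) mod 3) + 1 = 2; this is a WS (even) row.
Chart row 2 tiled across columns 1-13: K K O K P K P O K K O K P
WS row: flip the tiled sequence (start at column 13) and apply K<->P; O and / stay.
Row 8 as worked: K P O P P O K P K P O P P
Stitch 12 in working order -> P

Result:
P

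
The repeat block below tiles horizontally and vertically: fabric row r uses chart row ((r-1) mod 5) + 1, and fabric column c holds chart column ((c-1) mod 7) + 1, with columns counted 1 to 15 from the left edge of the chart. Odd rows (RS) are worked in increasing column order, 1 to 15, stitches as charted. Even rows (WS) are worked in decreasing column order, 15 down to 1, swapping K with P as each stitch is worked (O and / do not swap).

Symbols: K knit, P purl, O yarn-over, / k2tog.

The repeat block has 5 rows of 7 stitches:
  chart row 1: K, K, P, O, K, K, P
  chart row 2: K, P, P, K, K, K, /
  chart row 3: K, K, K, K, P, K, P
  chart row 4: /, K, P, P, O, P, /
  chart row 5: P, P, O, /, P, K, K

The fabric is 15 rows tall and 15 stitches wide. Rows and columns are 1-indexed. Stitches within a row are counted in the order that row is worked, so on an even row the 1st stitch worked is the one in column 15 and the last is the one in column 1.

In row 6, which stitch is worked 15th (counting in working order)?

For row 6: chart row = ((6-1) mod 5) + 1 = 1; this is a WS (even) row.
Chart row 1 tiled across columns 1-15: K K P O K K P K K P O K K P K
WS: work from column 15 back to column 1 (reverse the tiled row), swapping K<->P (O and / unchanged).
Row 6 as worked: P K P P O K P P K P P O K P P
The 15th stitch worked is P.

Stitch:
P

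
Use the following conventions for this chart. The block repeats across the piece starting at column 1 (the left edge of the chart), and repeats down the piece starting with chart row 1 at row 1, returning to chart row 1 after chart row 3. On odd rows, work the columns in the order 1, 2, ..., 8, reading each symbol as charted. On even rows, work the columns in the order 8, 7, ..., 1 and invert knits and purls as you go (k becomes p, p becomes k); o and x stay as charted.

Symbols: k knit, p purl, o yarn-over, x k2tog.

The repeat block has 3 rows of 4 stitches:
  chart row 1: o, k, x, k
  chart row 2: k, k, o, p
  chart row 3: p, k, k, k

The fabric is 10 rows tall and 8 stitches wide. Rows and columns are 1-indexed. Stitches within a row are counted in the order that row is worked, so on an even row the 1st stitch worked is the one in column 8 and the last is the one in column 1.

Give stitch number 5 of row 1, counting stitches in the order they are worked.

For row 1: chart row = ((1-1) mod 3) + 1 = 1; this is a RS (odd) row.
Chart row 1 tiled across columns 1-8: o k x k o k x k
Right side: take the tiled row as-is (worked left to right from column 1).
Stitch 5 in working order -> o

Stitch:
o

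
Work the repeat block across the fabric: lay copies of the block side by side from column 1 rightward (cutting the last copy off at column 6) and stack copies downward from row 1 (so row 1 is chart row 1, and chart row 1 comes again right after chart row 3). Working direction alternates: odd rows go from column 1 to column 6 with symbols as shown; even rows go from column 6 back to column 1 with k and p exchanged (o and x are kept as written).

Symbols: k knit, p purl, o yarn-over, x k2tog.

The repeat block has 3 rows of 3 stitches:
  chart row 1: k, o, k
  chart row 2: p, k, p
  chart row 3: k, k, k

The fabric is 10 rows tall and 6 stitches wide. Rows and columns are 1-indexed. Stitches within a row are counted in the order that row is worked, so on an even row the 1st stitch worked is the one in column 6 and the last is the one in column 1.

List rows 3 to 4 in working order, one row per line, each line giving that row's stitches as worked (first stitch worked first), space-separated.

Rows as worked:
k k k k k k
p o p p o p

Derivation:
Row 3: chart row 3, RS - tile across columns 1-6 and work as-is.
Row 4: chart row 1, WS - tiled (columns 1-6): k o k k o k; work from column 6 back to 1 with k<->p swapped.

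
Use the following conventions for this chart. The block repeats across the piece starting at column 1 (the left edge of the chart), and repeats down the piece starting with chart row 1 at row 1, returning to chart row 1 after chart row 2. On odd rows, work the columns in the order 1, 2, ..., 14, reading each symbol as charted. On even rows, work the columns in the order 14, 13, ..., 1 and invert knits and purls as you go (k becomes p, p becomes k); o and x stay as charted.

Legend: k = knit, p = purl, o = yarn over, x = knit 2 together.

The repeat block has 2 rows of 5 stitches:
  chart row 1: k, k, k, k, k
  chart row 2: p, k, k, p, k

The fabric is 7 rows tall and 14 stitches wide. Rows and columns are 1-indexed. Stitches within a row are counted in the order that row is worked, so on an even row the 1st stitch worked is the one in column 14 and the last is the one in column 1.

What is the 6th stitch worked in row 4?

== STITCH ==
k

Derivation:
For row 4: chart row = ((4-1) mod 2) + 1 = 2; this is a WS (even) row.
Chart row 2 tiled across columns 1-14: p k k p k p k k p k p k k p
WS: work from column 14 back to column 1 (reverse the tiled row), swapping k<->p (o and x unchanged).
Row 4 as worked: k p p k p k p p k p k p p k
Counting 6 along the worked row gives k.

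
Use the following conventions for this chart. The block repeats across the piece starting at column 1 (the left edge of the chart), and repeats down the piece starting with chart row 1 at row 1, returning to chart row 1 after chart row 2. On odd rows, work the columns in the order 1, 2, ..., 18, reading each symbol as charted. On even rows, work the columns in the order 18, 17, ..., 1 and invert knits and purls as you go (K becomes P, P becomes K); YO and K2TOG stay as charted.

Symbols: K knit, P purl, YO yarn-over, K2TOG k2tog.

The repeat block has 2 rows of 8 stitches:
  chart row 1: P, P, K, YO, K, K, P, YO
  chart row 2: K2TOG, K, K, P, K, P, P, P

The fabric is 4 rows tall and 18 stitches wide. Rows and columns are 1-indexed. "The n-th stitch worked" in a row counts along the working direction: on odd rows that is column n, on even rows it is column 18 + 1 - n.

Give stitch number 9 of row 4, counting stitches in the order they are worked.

== STITCH ==
P

Derivation:
For row 4: chart row = ((4-1) mod 2) + 1 = 2; this is a WS (even) row.
Chart row 2 tiled across columns 1-18: K2TOG K K P K P P P K2TOG K K P K P P P K2TOG K
Wrong side: read the tiled row from column 18 down to 1 and exchange K with P (leave YO, K2TOG).
Row 4 as worked: P K2TOG K K K P K P P K2TOG K K K P K P P K2TOG
The 9th stitch worked is P.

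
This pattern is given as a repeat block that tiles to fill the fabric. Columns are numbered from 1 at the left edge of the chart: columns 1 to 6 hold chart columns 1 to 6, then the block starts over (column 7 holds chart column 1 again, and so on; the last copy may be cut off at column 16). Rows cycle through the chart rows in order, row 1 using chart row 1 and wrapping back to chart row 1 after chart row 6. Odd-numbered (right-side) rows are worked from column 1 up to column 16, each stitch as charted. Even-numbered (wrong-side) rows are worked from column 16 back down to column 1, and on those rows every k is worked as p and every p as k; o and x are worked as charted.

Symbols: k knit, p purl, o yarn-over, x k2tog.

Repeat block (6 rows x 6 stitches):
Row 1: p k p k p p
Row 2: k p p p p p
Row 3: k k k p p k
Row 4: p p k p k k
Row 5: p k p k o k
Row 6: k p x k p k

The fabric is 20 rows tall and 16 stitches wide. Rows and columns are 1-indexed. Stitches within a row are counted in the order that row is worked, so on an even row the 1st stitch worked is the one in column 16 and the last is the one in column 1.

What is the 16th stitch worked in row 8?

Result:
p

Derivation:
For row 8: chart row = ((8-1) mod 6) + 1 = 2; this is a WS (even) row.
Chart row 2 tiled across columns 1-16: k p p p p p k p p p p p k p p p
WS: work from column 16 back to column 1 (reverse the tiled row), swapping k<->p (o and x unchanged).
Row 8 as worked: k k k p k k k k k p k k k k k p
The 16th stitch worked is p.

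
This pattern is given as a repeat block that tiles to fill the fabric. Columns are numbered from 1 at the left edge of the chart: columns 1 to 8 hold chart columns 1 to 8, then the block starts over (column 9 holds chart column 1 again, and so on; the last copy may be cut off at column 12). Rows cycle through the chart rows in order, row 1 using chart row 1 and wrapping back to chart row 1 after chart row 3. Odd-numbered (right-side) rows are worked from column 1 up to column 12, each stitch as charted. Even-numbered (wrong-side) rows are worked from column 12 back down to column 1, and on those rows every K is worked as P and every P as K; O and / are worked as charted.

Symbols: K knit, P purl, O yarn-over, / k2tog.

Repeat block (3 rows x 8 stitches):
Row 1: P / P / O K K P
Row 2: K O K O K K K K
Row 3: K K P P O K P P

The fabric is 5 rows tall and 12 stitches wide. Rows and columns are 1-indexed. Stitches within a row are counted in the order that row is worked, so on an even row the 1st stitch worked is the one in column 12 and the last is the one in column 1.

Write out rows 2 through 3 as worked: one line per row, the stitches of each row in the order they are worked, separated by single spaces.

Row 2: chart row 2, WS - tiled (columns 1-12): K O K O K K K K K O K O; work from column 12 back to 1 with K<->P swapped.
Row 3: chart row 3, RS - tile across columns 1-12 and work as-is.

Result:
O P O P P P P P O P O P
K K P P O K P P K K P P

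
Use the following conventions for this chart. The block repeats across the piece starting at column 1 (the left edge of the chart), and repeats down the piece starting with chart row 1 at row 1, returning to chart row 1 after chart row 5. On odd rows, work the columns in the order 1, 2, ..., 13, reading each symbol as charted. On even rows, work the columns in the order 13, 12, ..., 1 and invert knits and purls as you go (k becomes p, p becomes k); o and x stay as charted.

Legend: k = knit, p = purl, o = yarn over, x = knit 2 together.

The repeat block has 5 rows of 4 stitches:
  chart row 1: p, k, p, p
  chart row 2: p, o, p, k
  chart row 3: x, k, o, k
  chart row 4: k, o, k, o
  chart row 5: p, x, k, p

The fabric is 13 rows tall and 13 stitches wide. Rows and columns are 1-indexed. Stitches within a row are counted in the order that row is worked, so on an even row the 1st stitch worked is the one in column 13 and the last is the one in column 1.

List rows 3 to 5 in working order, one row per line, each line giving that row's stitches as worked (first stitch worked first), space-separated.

Result:
x k o k x k o k x k o k x
p o p o p o p o p o p o p
p x k p p x k p p x k p p

Derivation:
Row 3: chart row 3, RS - tile across columns 1-13 and work as-is.
Row 4: chart row 4, WS - tiled (columns 1-13): k o k o k o k o k o k o k; work from column 13 back to 1 with k<->p swapped.
Row 5: chart row 5, RS - tile across columns 1-13 and work as-is.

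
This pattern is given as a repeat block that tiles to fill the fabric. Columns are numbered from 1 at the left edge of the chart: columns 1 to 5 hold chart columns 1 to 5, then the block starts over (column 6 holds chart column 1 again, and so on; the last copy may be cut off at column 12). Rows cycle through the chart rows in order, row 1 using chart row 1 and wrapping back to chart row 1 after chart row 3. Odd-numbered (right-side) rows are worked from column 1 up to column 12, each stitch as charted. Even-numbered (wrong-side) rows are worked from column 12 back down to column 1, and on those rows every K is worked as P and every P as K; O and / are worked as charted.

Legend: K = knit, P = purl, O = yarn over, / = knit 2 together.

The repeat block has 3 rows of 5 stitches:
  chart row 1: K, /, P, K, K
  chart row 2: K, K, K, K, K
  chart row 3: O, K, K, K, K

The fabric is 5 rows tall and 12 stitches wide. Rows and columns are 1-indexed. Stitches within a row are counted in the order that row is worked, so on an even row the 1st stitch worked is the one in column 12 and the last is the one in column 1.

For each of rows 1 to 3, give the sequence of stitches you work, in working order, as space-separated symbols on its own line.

Row 1: chart row 1, RS - tile across columns 1-12 and work as-is.
Row 2: chart row 2, WS - tiled (columns 1-12): K K K K K K K K K K K K; work from column 12 back to 1 with K<->P swapped.
Row 3: chart row 3, RS - tile across columns 1-12 and work as-is.

== ROWS AS WORKED ==
K / P K K K / P K K K /
P P P P P P P P P P P P
O K K K K O K K K K O K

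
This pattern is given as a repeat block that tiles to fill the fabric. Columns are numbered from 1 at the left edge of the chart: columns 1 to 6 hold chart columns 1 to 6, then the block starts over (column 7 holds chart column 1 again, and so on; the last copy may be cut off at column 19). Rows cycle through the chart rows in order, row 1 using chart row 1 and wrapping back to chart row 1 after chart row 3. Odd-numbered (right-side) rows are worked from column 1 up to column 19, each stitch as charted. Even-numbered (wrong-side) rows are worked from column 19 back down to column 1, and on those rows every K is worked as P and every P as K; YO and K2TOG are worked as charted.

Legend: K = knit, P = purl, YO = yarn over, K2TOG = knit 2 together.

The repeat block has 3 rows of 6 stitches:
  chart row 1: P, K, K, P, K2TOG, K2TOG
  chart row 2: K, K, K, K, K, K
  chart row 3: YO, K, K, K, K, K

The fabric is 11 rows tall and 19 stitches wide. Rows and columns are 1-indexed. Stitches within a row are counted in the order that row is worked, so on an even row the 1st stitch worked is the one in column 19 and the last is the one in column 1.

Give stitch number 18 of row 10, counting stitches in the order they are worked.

Row 10: (10-1) mod 3 = 0, so use chart row 1. Even row -> WS.
Chart row 1 tiled across columns 1-19: P K K P K2TOG K2TOG P K K P K2TOG K2TOG P K K P K2TOG K2TOG P
WS: work from column 19 back to column 1 (reverse the tiled row), swapping K<->P (YO and K2TOG unchanged).
Row 10 as worked: K K2TOG K2TOG K P P K K2TOG K2TOG K P P K K2TOG K2TOG K P P K
Stitch 18 in working order -> P

Result:
P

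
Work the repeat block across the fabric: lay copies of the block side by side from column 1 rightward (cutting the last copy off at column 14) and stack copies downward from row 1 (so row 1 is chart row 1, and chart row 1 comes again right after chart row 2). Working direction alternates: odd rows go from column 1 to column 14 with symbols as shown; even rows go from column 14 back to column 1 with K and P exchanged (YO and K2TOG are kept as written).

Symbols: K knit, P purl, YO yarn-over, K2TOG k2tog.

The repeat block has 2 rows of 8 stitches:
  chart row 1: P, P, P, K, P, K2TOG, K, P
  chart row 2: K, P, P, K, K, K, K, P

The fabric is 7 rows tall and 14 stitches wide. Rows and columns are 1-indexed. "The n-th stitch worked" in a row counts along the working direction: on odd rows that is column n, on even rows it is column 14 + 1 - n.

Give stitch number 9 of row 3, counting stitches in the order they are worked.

Row 3: (3-1) mod 2 = 0, so use chart row 1. Odd row -> RS.
Chart row 1 tiled across columns 1-14: P P P K P K2TOG K P P P P K P K2TOG
Right side: take the tiled row as-is (worked left to right from column 1).
Counting 9 along the worked row gives P.

Result:
P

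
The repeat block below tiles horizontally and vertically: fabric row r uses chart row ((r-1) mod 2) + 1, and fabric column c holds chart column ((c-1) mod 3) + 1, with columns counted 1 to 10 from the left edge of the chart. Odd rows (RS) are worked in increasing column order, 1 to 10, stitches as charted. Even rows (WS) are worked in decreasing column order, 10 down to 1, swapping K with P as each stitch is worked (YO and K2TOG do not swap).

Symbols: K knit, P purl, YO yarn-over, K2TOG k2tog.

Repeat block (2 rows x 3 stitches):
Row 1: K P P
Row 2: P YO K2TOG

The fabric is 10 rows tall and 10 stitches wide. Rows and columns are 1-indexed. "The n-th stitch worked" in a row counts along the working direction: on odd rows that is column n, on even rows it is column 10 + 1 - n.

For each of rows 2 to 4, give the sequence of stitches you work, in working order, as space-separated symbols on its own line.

Row 2: chart row 2, WS - tiled (columns 1-10): P YO K2TOG P YO K2TOG P YO K2TOG P; work from column 10 back to 1 with K<->P swapped.
Row 3: chart row 1, RS - tile across columns 1-10 and work as-is.
Row 4: chart row 2, WS - tiled (columns 1-10): P YO K2TOG P YO K2TOG P YO K2TOG P; work from column 10 back to 1 with K<->P swapped.

Result:
K K2TOG YO K K2TOG YO K K2TOG YO K
K P P K P P K P P K
K K2TOG YO K K2TOG YO K K2TOG YO K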